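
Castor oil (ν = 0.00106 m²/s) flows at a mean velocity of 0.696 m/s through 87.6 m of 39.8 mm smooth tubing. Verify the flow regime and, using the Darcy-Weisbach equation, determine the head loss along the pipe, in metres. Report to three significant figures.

h_f ≈ 133 m

Re = VD/ν = 0.696·0.03980/0.00106 = 26.1 → laminar (Re < 2300)
f = 64/Re = 2.449
h_f = f(L/D)V²/(2g) = 2.449·(87.6/0.03980)·0.696²/(2·9.81) = 133.1 m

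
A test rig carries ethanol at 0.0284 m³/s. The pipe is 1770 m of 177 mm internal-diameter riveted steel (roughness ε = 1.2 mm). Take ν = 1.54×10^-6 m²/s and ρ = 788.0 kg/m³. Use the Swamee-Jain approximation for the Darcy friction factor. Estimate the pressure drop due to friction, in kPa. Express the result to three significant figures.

V = 4Q/(πD²) = 4·0.0284/(π·0.177²) = 1.154 m/s
Re = VD/ν = 1.154·0.177/1.54×10^-6 = 1.33×10^5 → turbulent
ε/D = 1.2/177 = 0.00678
Swamee-Jain: f = 0.03417
h_f = f(L/D)V²/(2g) = 0.03417·(1770/0.177)·1.154²/(2·9.81) = 23.20 m
Δp = ρg·h_f = 788.0·9.81·23.20 = 179.4 kPa

Δp ≈ 179 kPa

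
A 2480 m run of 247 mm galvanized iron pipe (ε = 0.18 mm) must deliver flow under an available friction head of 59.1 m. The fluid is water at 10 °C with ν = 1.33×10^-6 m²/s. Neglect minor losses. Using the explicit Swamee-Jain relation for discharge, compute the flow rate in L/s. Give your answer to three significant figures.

Swamee-Jain (Type II): Q = -0.965·√(gD⁵h_f/L)·ln[ε/(3.7D) + √(3.17ν²L/(gD³h_f))]
√(gD⁵h_f/L) = √(9.81·0.247⁵·59.1/2480) = 0.01466
ε/(3.7D) = 1.97×10^-4; √(3.17ν²L/(gD³h_f)) = 3.99×10^-5
Q = -0.965·0.01466·ln(2.369×10^-4) = 0.1181 m³/s
Check: V = 2.46 m/s, Re = 4.58×10^5, f = 0.01914, h_f = 59.5 m ≈ 59.1 m ✓

Q ≈ 118 L/s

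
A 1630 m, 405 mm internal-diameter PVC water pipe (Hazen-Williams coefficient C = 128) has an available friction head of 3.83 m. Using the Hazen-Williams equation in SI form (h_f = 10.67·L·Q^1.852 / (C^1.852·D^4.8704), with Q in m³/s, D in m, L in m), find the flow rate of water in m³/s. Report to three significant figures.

Rearranging: Q = [h_f·C^1.852·D^4.8704 / (10.67·L)]^(1/1.852)
Q = [3.83·128^1.852·0.405^4.8704 / (10.67·1630)]^0.540 = 0.1259 m³/s

Q ≈ 0.126 m³/s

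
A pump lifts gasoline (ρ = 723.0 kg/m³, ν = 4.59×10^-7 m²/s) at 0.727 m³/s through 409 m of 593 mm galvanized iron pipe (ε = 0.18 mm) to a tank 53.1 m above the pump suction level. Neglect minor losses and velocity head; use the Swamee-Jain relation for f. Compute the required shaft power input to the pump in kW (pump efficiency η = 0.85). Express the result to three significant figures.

P_shaft ≈ 345 kW

V = 4Q/(πD²) = 2.632 m/s; Re = 3.40×10^6; ε/D = 3.04×10^-4; f = 0.01526
h_f = f(L/D)V²/2g = 3.717 m
Total head H = z + h_f = 53.1 + 3.717 = 56.82 m
P_hyd = ρgQH = 723.0·9.81·0.727·56.82 = 293.0 kW
P_shaft = P_hyd/η = 293.0/0.85 = 344.7 kW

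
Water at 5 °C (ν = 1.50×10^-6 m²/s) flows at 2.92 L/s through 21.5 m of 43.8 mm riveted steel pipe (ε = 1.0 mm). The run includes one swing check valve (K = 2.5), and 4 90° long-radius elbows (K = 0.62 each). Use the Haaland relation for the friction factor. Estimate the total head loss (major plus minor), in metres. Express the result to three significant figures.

V = 4Q/(πD²) = 1.938 m/s; V²/2g = 0.1914 m
Re = 5.66×10^4, ε/D = 0.0228 → f = 0.05193 (Haaland)
Major: h_f = f(L/D)·V²/2g = 0.05193·490.9·0.1914 = 4.879 m
Minor: ΣK = 4.98; h_m = ΣK·V²/2g = 0.9533 m
Total H_L = 4.879 + 0.9533 = 5.833 m

H_L ≈ 5.83 m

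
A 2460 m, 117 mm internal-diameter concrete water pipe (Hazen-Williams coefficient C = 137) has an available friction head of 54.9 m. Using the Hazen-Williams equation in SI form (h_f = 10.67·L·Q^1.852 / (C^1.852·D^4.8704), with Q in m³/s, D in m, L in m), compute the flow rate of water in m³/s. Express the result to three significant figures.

Q ≈ 0.0174 m³/s

Rearranging: Q = [h_f·C^1.852·D^4.8704 / (10.67·L)]^(1/1.852)
Q = [54.9·137^1.852·0.117^4.8704 / (10.67·2460)]^0.540 = 0.01735 m³/s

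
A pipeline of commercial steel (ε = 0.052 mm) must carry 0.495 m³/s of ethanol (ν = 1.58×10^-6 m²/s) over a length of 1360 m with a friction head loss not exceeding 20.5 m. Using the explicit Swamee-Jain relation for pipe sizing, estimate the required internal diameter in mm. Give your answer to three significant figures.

Swamee-Jain (Type III): D = 0.66·[ε^1.25·(LQ²/(gh_f))^4.75 + ν·Q^9.4·(L/(gh_f))^5.2]^0.04
LQ²/(gh_f) = 1.657; L/(gh_f) = 6.763
Term 1 = ε^1.25·(…)^4.75 = 4.86×10^-5; Term 2 = ν·Q^9.4·(…)^5.2 = 4.41×10^-5
D = 0.66·(4.86×10^-5 + 4.41×10^-5)^0.04 = 0.4552 m = 455 mm
Check: V = 3.04 m/s, Re = 8.76×10^5, f = 0.01386, h_f = 19.5 m ≈ 20.5 m ✓

D ≈ 455 mm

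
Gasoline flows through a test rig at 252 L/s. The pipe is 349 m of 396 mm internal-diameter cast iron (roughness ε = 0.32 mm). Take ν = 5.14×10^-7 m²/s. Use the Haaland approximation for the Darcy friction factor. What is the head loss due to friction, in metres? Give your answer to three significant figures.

V = 4Q/(πD²) = 4·0.252/(π·0.396²) = 2.046 m/s
Re = VD/ν = 2.046·0.396/5.14×10^-7 = 1.58×10^6 → turbulent
ε/D = 0.32/396 = 8.08×10^-4
Haaland: f = 0.01889
h_f = f(L/D)V²/(2g) = 0.01889·(349/0.396)·2.046²/(2·9.81) = 3.553 m

h_f ≈ 3.55 m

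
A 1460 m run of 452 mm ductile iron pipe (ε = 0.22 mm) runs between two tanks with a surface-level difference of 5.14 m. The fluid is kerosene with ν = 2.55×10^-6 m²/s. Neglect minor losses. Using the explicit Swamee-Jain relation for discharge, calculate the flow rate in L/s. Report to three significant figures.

Swamee-Jain (Type II): Q = -0.965·√(gD⁵h_f/L)·ln[ε/(3.7D) + √(3.17ν²L/(gD³h_f))]
√(gD⁵h_f/L) = √(9.81·0.452⁵·5.14/1460) = 0.02553
ε/(3.7D) = 1.32×10^-4; √(3.17ν²L/(gD³h_f)) = 8.04×10^-5
Q = -0.965·0.02553·ln(2.119×10^-4) = 0.2084 m³/s
Check: V = 1.30 m/s, Re = 2.30×10^5, f = 0.01863, h_f = 5.17 m ≈ 5.14 m ✓

Q ≈ 208 L/s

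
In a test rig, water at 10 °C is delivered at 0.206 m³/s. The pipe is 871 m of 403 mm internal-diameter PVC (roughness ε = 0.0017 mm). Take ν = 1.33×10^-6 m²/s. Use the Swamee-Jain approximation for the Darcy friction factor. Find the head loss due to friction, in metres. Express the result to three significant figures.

V = 4Q/(πD²) = 4·0.206/(π·0.403²) = 1.615 m/s
Re = VD/ν = 1.615·0.403/1.33×10^-6 = 4.89×10^5 → turbulent
ε/D = 0.0017/403 = 4.22×10^-6
Swamee-Jain: f = 0.01321
h_f = f(L/D)V²/(2g) = 0.01321·(871/0.403)·1.615²/(2·9.81) = 3.795 m

h_f ≈ 3.79 m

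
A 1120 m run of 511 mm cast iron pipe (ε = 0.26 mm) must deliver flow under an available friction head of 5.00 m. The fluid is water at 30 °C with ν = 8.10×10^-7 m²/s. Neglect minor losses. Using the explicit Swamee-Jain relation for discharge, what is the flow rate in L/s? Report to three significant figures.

Q ≈ 330 L/s

Swamee-Jain (Type II): Q = -0.965·√(gD⁵h_f/L)·ln[ε/(3.7D) + √(3.17ν²L/(gD³h_f))]
√(gD⁵h_f/L) = √(9.81·0.511⁵·5.00/1120) = 0.03906
ε/(3.7D) = 1.38×10^-4; √(3.17ν²L/(gD³h_f)) = 1.89×10^-5
Q = -0.965·0.03906·ln(1.564×10^-4) = 0.3303 m³/s
Check: V = 1.61 m/s, Re = 1.02×10^6, f = 0.01735, h_f = 5.03 m ≈ 5.00 m ✓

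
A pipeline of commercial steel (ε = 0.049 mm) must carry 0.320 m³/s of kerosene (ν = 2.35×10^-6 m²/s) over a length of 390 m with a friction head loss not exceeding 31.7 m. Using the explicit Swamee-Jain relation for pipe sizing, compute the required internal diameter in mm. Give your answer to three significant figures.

Swamee-Jain (Type III): D = 0.66·[ε^1.25·(LQ²/(gh_f))^4.75 + ν·Q^9.4·(L/(gh_f))^5.2]^0.04
LQ²/(gh_f) = 0.1284; L/(gh_f) = 1.254
Term 1 = ε^1.25·(…)^4.75 = 2.39×10^-10; Term 2 = ν·Q^9.4·(…)^5.2 = 1.70×10^-10
D = 0.66·(2.39×10^-10 + 1.70×10^-10)^0.04 = 0.2780 m = 278 mm
Check: V = 5.27 m/s, Re = 6.24×10^5, f = 0.01500, h_f = 29.8 m ≈ 31.7 m ✓

D ≈ 278 mm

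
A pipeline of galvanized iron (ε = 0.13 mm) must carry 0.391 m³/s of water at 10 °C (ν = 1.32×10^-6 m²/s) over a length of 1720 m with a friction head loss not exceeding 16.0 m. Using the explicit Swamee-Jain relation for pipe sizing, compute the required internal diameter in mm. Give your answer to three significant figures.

Swamee-Jain (Type III): D = 0.66·[ε^1.25·(LQ²/(gh_f))^4.75 + ν·Q^9.4·(L/(gh_f))^5.2]^0.04
LQ²/(gh_f) = 1.675; L/(gh_f) = 10.96
Term 1 = ε^1.25·(…)^4.75 = 1.61×10^-4; Term 2 = ν·Q^9.4·(…)^5.2 = 4.94×10^-5
D = 0.66·(1.61×10^-4 + 4.94×10^-5)^0.04 = 0.4704 m = 470 mm
Check: V = 2.25 m/s, Re = 8.02×10^5, f = 0.01571, h_f = 14.8 m ≈ 16.0 m ✓

D ≈ 470 mm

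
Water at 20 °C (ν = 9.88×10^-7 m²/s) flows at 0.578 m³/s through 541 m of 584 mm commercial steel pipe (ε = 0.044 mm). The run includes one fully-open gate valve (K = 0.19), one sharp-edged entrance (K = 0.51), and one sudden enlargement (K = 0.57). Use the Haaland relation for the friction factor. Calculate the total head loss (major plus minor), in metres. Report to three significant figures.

V = 4Q/(πD²) = 2.158 m/s; V²/2g = 0.2373 m
Re = 1.28×10^6, ε/D = 7.53×10^-5 → f = 0.01267 (Haaland)
Major: h_f = f(L/D)·V²/2g = 0.01267·926.4·0.2373 = 2.786 m
Minor: ΣK = 1.27; h_m = ΣK·V²/2g = 0.3014 m
Total H_L = 2.786 + 0.3014 = 3.088 m

H_L ≈ 3.09 m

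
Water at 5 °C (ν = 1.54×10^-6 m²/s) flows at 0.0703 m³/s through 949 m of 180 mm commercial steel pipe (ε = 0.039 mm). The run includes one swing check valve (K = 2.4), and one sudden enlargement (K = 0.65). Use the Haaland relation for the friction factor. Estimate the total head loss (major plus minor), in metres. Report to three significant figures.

H_L ≈ 34.1 m

V = 4Q/(πD²) = 2.763 m/s; V²/2g = 0.3890 m
Re = 3.23×10^5, ε/D = 2.17×10^-4 → f = 0.01607 (Haaland)
Major: h_f = f(L/D)·V²/2g = 0.01607·5272·0.3890 = 32.95 m
Minor: ΣK = 3.05; h_m = ΣK·V²/2g = 1.186 m
Total H_L = 32.95 + 1.186 = 34.14 m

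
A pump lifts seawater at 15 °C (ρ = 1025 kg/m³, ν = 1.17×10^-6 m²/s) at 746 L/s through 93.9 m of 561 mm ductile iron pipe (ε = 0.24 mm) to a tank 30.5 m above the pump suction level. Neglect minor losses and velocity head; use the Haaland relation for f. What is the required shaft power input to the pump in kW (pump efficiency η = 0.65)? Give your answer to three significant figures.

V = 4Q/(πD²) = 3.018 m/s; Re = 1.45×10^6; ε/D = 4.28×10^-4; f = 0.01651
h_f = f(L/D)V²/2g = 1.283 m
Total head H = z + h_f = 30.5 + 1.283 = 31.78 m
P_hyd = ρgQH = 1025·9.81·0.746·31.78 = 238.4 kW
P_shaft = P_hyd/η = 238.4/0.65 = 366.8 kW

P_shaft ≈ 367 kW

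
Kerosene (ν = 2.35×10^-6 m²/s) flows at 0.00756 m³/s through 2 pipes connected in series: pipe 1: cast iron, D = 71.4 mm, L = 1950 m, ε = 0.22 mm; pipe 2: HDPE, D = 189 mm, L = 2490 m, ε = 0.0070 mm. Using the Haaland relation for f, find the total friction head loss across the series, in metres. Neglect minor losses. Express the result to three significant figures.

Pipe 1: V = 1.888 m/s, Re = 5.74×10^4, ε/D = 0.00308, f = 0.02835, h_1 = f(L/D)V²/2g = 140.7 m
Pipe 2: V = 0.2695 m/s, Re = 2.17×10^4, ε/D = 3.70×10^-5, f = 0.02529, h_2 = f(L/D)V²/2g = 1.233 m
Series → Q common, losses add: H = Σh = 141.9 m

H ≈ 142 m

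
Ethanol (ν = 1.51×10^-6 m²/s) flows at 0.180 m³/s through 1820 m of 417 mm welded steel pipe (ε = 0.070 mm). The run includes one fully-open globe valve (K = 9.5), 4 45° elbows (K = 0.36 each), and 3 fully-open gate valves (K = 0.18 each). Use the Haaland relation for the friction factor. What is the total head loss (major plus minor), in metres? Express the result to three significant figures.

V = 4Q/(πD²) = 1.318 m/s; V²/2g = 0.08854 m
Re = 3.64×10^5, ε/D = 1.68×10^-4 → f = 0.01546 (Haaland)
Major: h_f = f(L/D)·V²/2g = 0.01546·4365·0.08854 = 5.975 m
Minor: ΣK = 11.5; h_m = ΣK·V²/2g = 1.016 m
Total H_L = 5.975 + 1.016 = 6.991 m

H_L ≈ 6.99 m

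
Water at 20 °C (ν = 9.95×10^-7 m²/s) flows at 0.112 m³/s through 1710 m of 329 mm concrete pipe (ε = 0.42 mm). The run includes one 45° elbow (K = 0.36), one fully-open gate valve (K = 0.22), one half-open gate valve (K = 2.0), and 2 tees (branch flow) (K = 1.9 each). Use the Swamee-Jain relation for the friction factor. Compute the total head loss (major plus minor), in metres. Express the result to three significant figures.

V = 4Q/(πD²) = 1.317 m/s; V²/2g = 0.08847 m
Re = 4.36×10^5, ε/D = 0.00128 → f = 0.02156 (Swamee-Jain)
Major: h_f = f(L/D)·V²/2g = 0.02156·5198·0.08847 = 9.913 m
Minor: ΣK = 6.38; h_m = ΣK·V²/2g = 0.5644 m
Total H_L = 9.913 + 0.5644 = 10.48 m

H_L ≈ 10.5 m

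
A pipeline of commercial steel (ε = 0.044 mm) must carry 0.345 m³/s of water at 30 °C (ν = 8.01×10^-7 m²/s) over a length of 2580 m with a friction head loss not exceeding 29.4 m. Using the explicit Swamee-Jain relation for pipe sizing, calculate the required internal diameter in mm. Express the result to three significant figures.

Swamee-Jain (Type III): D = 0.66·[ε^1.25·(LQ²/(gh_f))^4.75 + ν·Q^9.4·(L/(gh_f))^5.2]^0.04
LQ²/(gh_f) = 1.065; L/(gh_f) = 8.945
Term 1 = ε^1.25·(…)^4.75 = 4.83×10^-6; Term 2 = ν·Q^9.4·(…)^5.2 = 3.22×10^-6
D = 0.66·(4.83×10^-6 + 3.22×10^-6)^0.04 = 0.4128 m = 413 mm
Check: V = 2.58 m/s, Re = 1.33×10^6, f = 0.01332, h_f = 28.2 m ≈ 29.4 m ✓

D ≈ 413 mm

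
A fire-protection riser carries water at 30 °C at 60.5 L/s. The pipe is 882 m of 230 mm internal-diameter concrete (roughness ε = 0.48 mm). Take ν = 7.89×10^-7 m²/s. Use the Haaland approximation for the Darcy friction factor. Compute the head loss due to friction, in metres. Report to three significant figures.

V = 4Q/(πD²) = 4·0.0605/(π·0.230²) = 1.456 m/s
Re = VD/ν = 1.456·0.230/7.89×10^-7 = 4.24×10^5 → turbulent
ε/D = 0.48/230 = 0.00209
Haaland: f = 0.02410
h_f = f(L/D)V²/(2g) = 0.02410·(882/0.230)·1.456²/(2·9.81) = 9.989 m

h_f ≈ 9.99 m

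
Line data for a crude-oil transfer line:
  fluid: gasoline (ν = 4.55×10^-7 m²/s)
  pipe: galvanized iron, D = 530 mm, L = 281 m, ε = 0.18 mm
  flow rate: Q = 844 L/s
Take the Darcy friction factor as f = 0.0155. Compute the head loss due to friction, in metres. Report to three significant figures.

h_f ≈ 6.13 m

V = 4Q/(πD²) = 4·0.844/(π·0.530²) = 3.826 m/s
h_f = f(L/D)V²/(2g) = 0.01550·(281/0.530)·3.826²/(2·9.81) = 6.130 m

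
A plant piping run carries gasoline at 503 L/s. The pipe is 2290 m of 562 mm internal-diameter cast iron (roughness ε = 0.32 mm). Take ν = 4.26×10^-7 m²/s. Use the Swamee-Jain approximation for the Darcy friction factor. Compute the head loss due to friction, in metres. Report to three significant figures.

h_f ≈ 14.9 m

V = 4Q/(πD²) = 4·0.503/(π·0.562²) = 2.028 m/s
Re = VD/ν = 2.028·0.562/4.26×10^-7 = 2.68×10^6 → turbulent
ε/D = 0.32/562 = 5.69×10^-4
Swamee-Jain: f = 0.01743
h_f = f(L/D)V²/(2g) = 0.01743·(2290/0.562)·2.028²/(2·9.81) = 14.89 m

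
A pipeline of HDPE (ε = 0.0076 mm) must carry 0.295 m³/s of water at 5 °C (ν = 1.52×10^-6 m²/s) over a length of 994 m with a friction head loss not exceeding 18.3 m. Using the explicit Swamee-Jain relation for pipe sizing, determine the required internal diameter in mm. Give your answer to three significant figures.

Swamee-Jain (Type III): D = 0.66·[ε^1.25·(LQ²/(gh_f))^4.75 + ν·Q^9.4·(L/(gh_f))^5.2]^0.04
LQ²/(gh_f) = 0.4818; L/(gh_f) = 5.537
Term 1 = ε^1.25·(…)^4.75 = 1.24×10^-8; Term 2 = ν·Q^9.4·(…)^5.2 = 1.16×10^-7
D = 0.66·(1.24×10^-8 + 1.16×10^-7)^0.04 = 0.3498 m = 350 mm
Check: V = 3.07 m/s, Re = 7.06×10^5, f = 0.01274, h_f = 17.4 m ≈ 18.3 m ✓

D ≈ 350 mm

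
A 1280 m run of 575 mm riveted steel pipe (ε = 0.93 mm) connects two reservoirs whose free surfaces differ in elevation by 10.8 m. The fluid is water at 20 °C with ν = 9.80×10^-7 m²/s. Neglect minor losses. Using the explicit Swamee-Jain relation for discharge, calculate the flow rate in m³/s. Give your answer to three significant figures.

Q ≈ 0.536 m³/s

Swamee-Jain (Type II): Q = -0.965·√(gD⁵h_f/L)·ln[ε/(3.7D) + √(3.17ν²L/(gD³h_f))]
√(gD⁵h_f/L) = √(9.81·0.575⁵·10.8/1280) = 0.07213
ε/(3.7D) = 4.37×10^-4; √(3.17ν²L/(gD³h_f)) = 1.39×10^-5
Q = -0.965·0.07213·ln(4.510×10^-4) = 0.5362 m³/s
Check: V = 2.07 m/s, Re = 1.21×10^6, f = 0.02240, h_f = 10.8 m ≈ 10.8 m ✓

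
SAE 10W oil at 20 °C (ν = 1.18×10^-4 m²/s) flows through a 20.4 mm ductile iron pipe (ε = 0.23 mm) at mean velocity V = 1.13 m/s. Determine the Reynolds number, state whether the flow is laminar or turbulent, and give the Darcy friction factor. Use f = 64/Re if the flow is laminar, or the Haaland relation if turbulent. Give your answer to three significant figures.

Re = VD/ν = 1.130·0.0204/1.18×10^-4 = 195
Re < 2300 → laminar → f = 64/Re = 0.3276

Re ≈ 195; laminar; f = 64/Re ≈ 0.328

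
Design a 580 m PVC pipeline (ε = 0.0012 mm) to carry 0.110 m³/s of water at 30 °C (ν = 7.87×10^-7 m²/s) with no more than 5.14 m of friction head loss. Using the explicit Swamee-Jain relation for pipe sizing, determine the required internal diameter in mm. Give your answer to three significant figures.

Swamee-Jain (Type III): D = 0.66·[ε^1.25·(LQ²/(gh_f))^4.75 + ν·Q^9.4·(L/(gh_f))^5.2]^0.04
LQ²/(gh_f) = 0.1392; L/(gh_f) = 11.50
Term 1 = ε^1.25·(…)^4.75 = 3.40×10^-12; Term 2 = ν·Q^9.4·(…)^5.2 = 2.52×10^-10
D = 0.66·(3.40×10^-12 + 2.52×10^-10)^0.04 = 0.2728 m = 273 mm
Check: V = 1.88 m/s, Re = 6.52×10^5, f = 0.01257, h_f = 4.83 m ≈ 5.14 m ✓

D ≈ 273 mm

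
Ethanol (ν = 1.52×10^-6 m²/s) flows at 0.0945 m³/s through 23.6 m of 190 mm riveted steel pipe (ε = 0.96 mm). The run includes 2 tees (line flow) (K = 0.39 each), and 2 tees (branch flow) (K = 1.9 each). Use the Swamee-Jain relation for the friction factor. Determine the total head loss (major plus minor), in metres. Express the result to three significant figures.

H_L ≈ 4.76 m

V = 4Q/(πD²) = 3.333 m/s; V²/2g = 0.5662 m
Re = 4.17×10^5, ε/D = 0.00505 → f = 0.03080 (Swamee-Jain)
Major: h_f = f(L/D)·V²/2g = 0.03080·124.2·0.5662 = 2.166 m
Minor: ΣK = 4.58; h_m = ΣK·V²/2g = 2.593 m
Total H_L = 2.166 + 2.593 = 4.759 m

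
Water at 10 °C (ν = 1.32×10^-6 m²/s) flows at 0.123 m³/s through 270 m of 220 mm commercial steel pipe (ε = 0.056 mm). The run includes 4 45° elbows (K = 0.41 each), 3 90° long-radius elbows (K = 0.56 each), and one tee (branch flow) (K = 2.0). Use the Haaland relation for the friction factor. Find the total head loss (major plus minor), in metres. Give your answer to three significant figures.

H_L ≈ 13.1 m

V = 4Q/(πD²) = 3.236 m/s; V²/2g = 0.5336 m
Re = 5.39×10^5, ε/D = 2.55×10^-4 → f = 0.01569 (Haaland)
Major: h_f = f(L/D)·V²/2g = 0.01569·1227·0.5336 = 10.28 m
Minor: ΣK = 5.32; h_m = ΣK·V²/2g = 2.839 m
Total H_L = 10.28 + 2.839 = 13.12 m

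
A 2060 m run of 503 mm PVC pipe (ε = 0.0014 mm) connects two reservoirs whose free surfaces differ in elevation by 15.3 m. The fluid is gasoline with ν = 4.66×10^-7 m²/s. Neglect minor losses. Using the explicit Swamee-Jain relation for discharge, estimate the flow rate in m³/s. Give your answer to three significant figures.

Q ≈ 0.541 m³/s

Swamee-Jain (Type II): Q = -0.965·√(gD⁵h_f/L)·ln[ε/(3.7D) + √(3.17ν²L/(gD³h_f))]
√(gD⁵h_f/L) = √(9.81·0.503⁵·15.3/2060) = 0.04844
ε/(3.7D) = 7.52×10^-7; √(3.17ν²L/(gD³h_f)) = 8.62×10^-6
Q = -0.965·0.04844·ln(9.368×10^-6) = 0.5412 m³/s
Check: V = 2.72 m/s, Re = 2.94×10^6, f = 0.009895, h_f = 15.3 m ≈ 15.3 m ✓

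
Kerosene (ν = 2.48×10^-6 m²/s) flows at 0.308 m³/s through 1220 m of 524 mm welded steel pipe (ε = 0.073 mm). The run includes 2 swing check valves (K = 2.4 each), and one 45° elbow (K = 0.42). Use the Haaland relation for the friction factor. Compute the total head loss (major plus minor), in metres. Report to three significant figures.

V = 4Q/(πD²) = 1.428 m/s; V²/2g = 0.1040 m
Re = 3.02×10^5, ε/D = 1.39×10^-4 → f = 0.01556 (Haaland)
Major: h_f = f(L/D)·V²/2g = 0.01556·2328·0.1040 = 3.766 m
Minor: ΣK = 5.22; h_m = ΣK·V²/2g = 0.5427 m
Total H_L = 3.766 + 0.5427 = 4.308 m

H_L ≈ 4.31 m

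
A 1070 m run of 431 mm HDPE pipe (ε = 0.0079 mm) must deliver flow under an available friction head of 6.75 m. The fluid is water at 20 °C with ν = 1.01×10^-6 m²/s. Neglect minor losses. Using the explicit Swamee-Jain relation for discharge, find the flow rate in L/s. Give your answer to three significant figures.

Q ≈ 304 L/s

Swamee-Jain (Type II): Q = -0.965·√(gD⁵h_f/L)·ln[ε/(3.7D) + √(3.17ν²L/(gD³h_f))]
√(gD⁵h_f/L) = √(9.81·0.431⁵·6.75/1070) = 0.03034
ε/(3.7D) = 4.95×10^-6; √(3.17ν²L/(gD³h_f)) = 2.55×10^-5
Q = -0.965·0.03034·ln(3.050×10^-5) = 0.3044 m³/s
Check: V = 2.09 m/s, Re = 8.90×10^5, f = 0.01225, h_f = 6.75 m ≈ 6.75 m ✓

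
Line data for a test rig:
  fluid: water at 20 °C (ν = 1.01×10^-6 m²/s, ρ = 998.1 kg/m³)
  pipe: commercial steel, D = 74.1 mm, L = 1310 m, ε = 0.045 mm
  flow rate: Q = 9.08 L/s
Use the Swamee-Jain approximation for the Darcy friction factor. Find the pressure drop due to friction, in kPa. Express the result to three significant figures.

V = 4Q/(πD²) = 4·0.00908/(π·0.0741²) = 2.106 m/s
Re = VD/ν = 2.106·0.0741/1.01×10^-6 = 1.54×10^5 → turbulent
ε/D = 0.045/74.1 = 6.07×10^-4
Swamee-Jain: f = 0.01992
h_f = f(L/D)V²/(2g) = 0.01992·(1310/0.0741)·2.106²/(2·9.81) = 79.59 m
Δp = ρg·h_f = 998.1·9.81·79.59 = 779.3 kPa

Δp ≈ 779 kPa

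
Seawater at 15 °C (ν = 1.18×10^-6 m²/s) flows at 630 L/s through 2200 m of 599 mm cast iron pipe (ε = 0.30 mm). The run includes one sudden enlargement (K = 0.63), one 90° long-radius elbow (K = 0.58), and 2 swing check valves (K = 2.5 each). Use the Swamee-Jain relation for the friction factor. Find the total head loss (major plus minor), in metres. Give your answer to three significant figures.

H_L ≈ 17.7 m

V = 4Q/(πD²) = 2.236 m/s; V²/2g = 0.2547 m
Re = 1.13×10^6, ε/D = 5.01×10^-4 → f = 0.01724 (Swamee-Jain)
Major: h_f = f(L/D)·V²/2g = 0.01724·3673·0.2547 = 16.13 m
Minor: ΣK = 6.21; h_m = ΣK·V²/2g = 1.582 m
Total H_L = 16.13 + 1.582 = 17.72 m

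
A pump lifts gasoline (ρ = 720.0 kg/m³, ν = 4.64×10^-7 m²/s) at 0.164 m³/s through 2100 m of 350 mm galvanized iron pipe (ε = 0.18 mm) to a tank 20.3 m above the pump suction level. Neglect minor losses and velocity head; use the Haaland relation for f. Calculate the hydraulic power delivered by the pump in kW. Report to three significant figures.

V = 4Q/(πD²) = 1.705 m/s; Re = 1.29×10^6; ε/D = 5.14×10^-4; f = 0.01718
h_f = f(L/D)V²/2g = 15.26 m
Total head H = z + h_f = 20.3 + 15.26 = 35.56 m
P_hyd = ρgQH = 720.0·9.81·0.164·35.56 = 41.20 kW

P_hyd ≈ 41.2 kW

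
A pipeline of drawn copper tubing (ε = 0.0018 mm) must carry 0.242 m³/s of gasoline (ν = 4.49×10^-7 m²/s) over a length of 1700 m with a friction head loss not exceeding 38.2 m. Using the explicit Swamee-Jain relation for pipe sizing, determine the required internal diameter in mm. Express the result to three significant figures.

D ≈ 296 mm

Swamee-Jain (Type III): D = 0.66·[ε^1.25·(LQ²/(gh_f))^4.75 + ν·Q^9.4·(L/(gh_f))^5.2]^0.04
LQ²/(gh_f) = 0.2657; L/(gh_f) = 4.536
Term 1 = ε^1.25·(…)^4.75 = 1.22×10^-10; Term 2 = ν·Q^9.4·(…)^5.2 = 1.88×10^-9
D = 0.66·(1.22×10^-10 + 1.88×10^-9)^0.04 = 0.2962 m = 296 mm
Check: V = 3.51 m/s, Re = 2.32×10^6, f = 0.01038, h_f = 37.4 m ≈ 38.2 m ✓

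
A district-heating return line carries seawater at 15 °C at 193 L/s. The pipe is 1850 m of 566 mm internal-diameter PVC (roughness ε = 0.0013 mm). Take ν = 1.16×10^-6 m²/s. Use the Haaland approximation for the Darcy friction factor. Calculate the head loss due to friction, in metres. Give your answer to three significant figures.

V = 4Q/(πD²) = 4·0.193/(π·0.566²) = 0.7671 m/s
Re = VD/ν = 0.7671·0.566/1.16×10^-6 = 3.74×10^5 → turbulent
ε/D = 0.0013/566 = 2.30×10^-6
Haaland: f = 0.01379
h_f = f(L/D)V²/(2g) = 0.01379·(1850/0.566)·0.7671²/(2·9.81) = 1.351 m

h_f ≈ 1.35 m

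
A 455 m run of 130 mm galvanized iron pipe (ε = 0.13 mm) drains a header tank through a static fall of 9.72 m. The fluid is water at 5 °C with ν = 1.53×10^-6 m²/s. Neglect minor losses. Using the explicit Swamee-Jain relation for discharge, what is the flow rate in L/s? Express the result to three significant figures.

Swamee-Jain (Type II): Q = -0.965·√(gD⁵h_f/L)·ln[ε/(3.7D) + √(3.17ν²L/(gD³h_f))]
√(gD⁵h_f/L) = √(9.81·0.130⁵·9.72/455) = 0.002789
ε/(3.7D) = 2.70×10^-4; √(3.17ν²L/(gD³h_f)) = 1.27×10^-4
Q = -0.965·0.002789·ln(3.972×10^-4) = 0.02108 m³/s
Check: V = 1.59 m/s, Re = 1.35×10^5, f = 0.02177, h_f = 9.80 m ≈ 9.72 m ✓

Q ≈ 21.1 L/s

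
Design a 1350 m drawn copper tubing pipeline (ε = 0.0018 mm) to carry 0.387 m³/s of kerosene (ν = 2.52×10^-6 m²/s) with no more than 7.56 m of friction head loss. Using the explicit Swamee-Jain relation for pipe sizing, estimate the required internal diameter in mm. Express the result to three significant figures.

D ≈ 504 mm

Swamee-Jain (Type III): D = 0.66·[ε^1.25·(LQ²/(gh_f))^4.75 + ν·Q^9.4·(L/(gh_f))^5.2]^0.04
LQ²/(gh_f) = 2.726; L/(gh_f) = 18.20
Term 1 = ε^1.25·(…)^4.75 = 7.73×10^-6; Term 2 = ν·Q^9.4·(…)^5.2 = 0.00120
D = 0.66·(7.73×10^-6 + 0.00120)^0.04 = 0.5044 m = 504 mm
Check: V = 1.94 m/s, Re = 3.88×10^5, f = 0.01376, h_f = 7.04 m ≈ 7.56 m ✓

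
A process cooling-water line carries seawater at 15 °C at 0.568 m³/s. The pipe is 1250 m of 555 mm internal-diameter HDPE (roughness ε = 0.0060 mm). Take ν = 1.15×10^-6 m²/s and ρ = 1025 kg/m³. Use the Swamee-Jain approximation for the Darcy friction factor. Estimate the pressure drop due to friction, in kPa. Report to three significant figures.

V = 4Q/(πD²) = 4·0.568/(π·0.555²) = 2.348 m/s
Re = VD/ν = 2.348·0.555/1.15×10^-6 = 1.13×10^6 → turbulent
ε/D = 0.0060/555 = 1.08×10^-5
Swamee-Jain: f = 0.01165
h_f = f(L/D)V²/(2g) = 0.01165·(1250/0.555)·2.348²/(2·9.81) = 7.374 m
Δp = ρg·h_f = 1025·9.81·7.374 = 74.15 kPa

Δp ≈ 74.1 kPa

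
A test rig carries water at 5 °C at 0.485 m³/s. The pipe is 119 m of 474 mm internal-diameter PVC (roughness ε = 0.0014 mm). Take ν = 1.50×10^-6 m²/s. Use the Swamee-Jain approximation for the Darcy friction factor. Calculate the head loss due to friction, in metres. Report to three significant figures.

V = 4Q/(πD²) = 4·0.485/(π·0.474²) = 2.748 m/s
Re = VD/ν = 2.748·0.474/1.50×10^-6 = 8.69×10^5 → turbulent
ε/D = 0.0014/474 = 2.95×10^-6
Swamee-Jain: f = 0.01196
h_f = f(L/D)V²/(2g) = 0.01196·(119/0.474)·2.748²/(2·9.81) = 1.156 m

h_f ≈ 1.16 m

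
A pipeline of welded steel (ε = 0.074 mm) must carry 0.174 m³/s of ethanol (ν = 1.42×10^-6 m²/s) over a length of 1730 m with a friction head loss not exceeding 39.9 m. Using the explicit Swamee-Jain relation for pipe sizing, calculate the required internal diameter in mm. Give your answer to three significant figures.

Swamee-Jain (Type III): D = 0.66·[ε^1.25·(LQ²/(gh_f))^4.75 + ν·Q^9.4·(L/(gh_f))^5.2]^0.04
LQ²/(gh_f) = 0.1338; L/(gh_f) = 4.420
Term 1 = ε^1.25·(…)^4.75 = 4.87×10^-10; Term 2 = ν·Q^9.4·(…)^5.2 = 2.34×10^-10
D = 0.66·(4.87×10^-10 + 2.34×10^-10)^0.04 = 0.2844 m = 284 mm
Check: V = 2.74 m/s, Re = 5.49×10^5, f = 0.01594, h_f = 37.1 m ≈ 39.9 m ✓

D ≈ 284 mm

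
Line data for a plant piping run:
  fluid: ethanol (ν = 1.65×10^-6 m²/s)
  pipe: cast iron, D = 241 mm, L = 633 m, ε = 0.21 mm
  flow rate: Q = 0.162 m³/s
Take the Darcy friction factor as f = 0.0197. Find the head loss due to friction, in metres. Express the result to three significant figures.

h_f ≈ 33.3 m

V = 4Q/(πD²) = 4·0.162/(π·0.241²) = 3.551 m/s
h_f = f(L/D)V²/(2g) = 0.01970·(633/0.241)·3.551²/(2·9.81) = 33.26 m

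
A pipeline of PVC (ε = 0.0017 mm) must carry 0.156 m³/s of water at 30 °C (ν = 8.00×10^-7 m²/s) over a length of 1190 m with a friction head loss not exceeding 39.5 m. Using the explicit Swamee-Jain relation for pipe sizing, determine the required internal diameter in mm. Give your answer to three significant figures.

Swamee-Jain (Type III): D = 0.66·[ε^1.25·(LQ²/(gh_f))^4.75 + ν·Q^9.4·(L/(gh_f))^5.2]^0.04
LQ²/(gh_f) = 0.07474; L/(gh_f) = 3.071
Term 1 = ε^1.25·(…)^4.75 = 2.74×10^-13; Term 2 = ν·Q^9.4·(…)^5.2 = 7.12×10^-12
D = 0.66·(2.74×10^-13 + 7.12×10^-12)^0.04 = 0.2368 m = 237 mm
Check: V = 3.54 m/s, Re = 1.05×10^6, f = 0.01170, h_f = 37.6 m ≈ 39.5 m ✓

D ≈ 237 mm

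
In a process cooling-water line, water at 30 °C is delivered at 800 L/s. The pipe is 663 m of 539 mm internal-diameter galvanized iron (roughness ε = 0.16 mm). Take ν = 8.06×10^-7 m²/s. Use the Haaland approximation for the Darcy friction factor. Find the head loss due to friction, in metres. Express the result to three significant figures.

V = 4Q/(πD²) = 4·0.800/(π·0.539²) = 3.506 m/s
Re = VD/ν = 3.506·0.539/8.06×10^-7 = 2.34×10^6 → turbulent
ε/D = 0.16/539 = 2.97×10^-4
Haaland: f = 0.01522
h_f = f(L/D)V²/(2g) = 0.01522·(663/0.539)·3.506²/(2·9.81) = 11.73 m

h_f ≈ 11.7 m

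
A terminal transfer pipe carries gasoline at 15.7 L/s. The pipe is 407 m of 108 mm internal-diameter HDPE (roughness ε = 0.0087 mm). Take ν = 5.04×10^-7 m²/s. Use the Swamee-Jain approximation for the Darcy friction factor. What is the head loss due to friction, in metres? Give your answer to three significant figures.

V = 4Q/(πD²) = 4·0.0157/(π·0.108²) = 1.714 m/s
Re = VD/ν = 1.714·0.108/5.04×10^-7 = 3.67×10^5 → turbulent
ε/D = 0.0087/108 = 8.06×10^-5
Swamee-Jain: f = 0.01482
h_f = f(L/D)V²/(2g) = 0.01482·(407/0.108)·1.714²/(2·9.81) = 8.359 m

h_f ≈ 8.36 m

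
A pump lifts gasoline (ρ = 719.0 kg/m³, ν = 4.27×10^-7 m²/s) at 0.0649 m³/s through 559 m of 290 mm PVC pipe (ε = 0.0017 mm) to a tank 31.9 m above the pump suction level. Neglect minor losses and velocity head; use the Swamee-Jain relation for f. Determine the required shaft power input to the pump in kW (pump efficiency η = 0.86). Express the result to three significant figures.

P_shaft ≈ 17.6 kW

V = 4Q/(πD²) = 0.9826 m/s; Re = 6.67×10^5; ε/D = 5.86×10^-6; f = 0.01255
h_f = f(L/D)V²/2g = 1.191 m
Total head H = z + h_f = 31.9 + 1.191 = 33.09 m
P_hyd = ρgQH = 719.0·9.81·0.0649·33.09 = 15.15 kW
P_shaft = P_hyd/η = 15.15/0.86 = 17.61 kW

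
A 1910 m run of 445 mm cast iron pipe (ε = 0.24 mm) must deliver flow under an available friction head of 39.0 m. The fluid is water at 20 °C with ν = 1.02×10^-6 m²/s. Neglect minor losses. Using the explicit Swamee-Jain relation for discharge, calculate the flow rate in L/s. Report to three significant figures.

Swamee-Jain (Type II): Q = -0.965·√(gD⁵h_f/L)·ln[ε/(3.7D) + √(3.17ν²L/(gD³h_f))]
√(gD⁵h_f/L) = √(9.81·0.445⁵·39.0/1910) = 0.05912
ε/(3.7D) = 1.46×10^-4; √(3.17ν²L/(gD³h_f)) = 1.37×10^-5
Q = -0.965·0.05912·ln(1.594×10^-4) = 0.4989 m³/s
Check: V = 3.21 m/s, Re = 1.40×10^6, f = 0.01742, h_f = 39.2 m ≈ 39.0 m ✓

Q ≈ 499 L/s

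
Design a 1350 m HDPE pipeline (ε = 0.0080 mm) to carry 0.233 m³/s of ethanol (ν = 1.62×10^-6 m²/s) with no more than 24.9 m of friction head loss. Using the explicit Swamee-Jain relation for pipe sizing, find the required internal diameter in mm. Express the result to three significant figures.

Swamee-Jain (Type III): D = 0.66·[ε^1.25·(LQ²/(gh_f))^4.75 + ν·Q^9.4·(L/(gh_f))^5.2]^0.04
LQ²/(gh_f) = 0.3000; L/(gh_f) = 5.527
Term 1 = ε^1.25·(…)^4.75 = 1.40×10^-9; Term 2 = ν·Q^9.4·(…)^5.2 = 1.33×10^-8
D = 0.66·(1.40×10^-9 + 1.33×10^-8)^0.04 = 0.3208 m = 321 mm
Check: V = 2.88 m/s, Re = 5.71×10^5, f = 0.01321, h_f = 23.5 m ≈ 24.9 m ✓

D ≈ 321 mm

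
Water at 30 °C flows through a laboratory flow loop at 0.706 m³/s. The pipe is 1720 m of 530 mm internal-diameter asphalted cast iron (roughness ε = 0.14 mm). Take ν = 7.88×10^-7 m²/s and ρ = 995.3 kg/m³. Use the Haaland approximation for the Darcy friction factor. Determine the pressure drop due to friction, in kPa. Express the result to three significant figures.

Δp ≈ 247 kPa

V = 4Q/(πD²) = 4·0.706/(π·0.530²) = 3.200 m/s
Re = VD/ν = 3.200·0.530/7.88×10^-7 = 2.15×10^6 → turbulent
ε/D = 0.14/530 = 2.64×10^-4
Haaland: f = 0.01491
h_f = f(L/D)V²/(2g) = 0.01491·(1720/0.530)·3.200²/(2·9.81) = 25.25 m
Δp = ρg·h_f = 995.3·9.81·25.25 = 246.6 kPa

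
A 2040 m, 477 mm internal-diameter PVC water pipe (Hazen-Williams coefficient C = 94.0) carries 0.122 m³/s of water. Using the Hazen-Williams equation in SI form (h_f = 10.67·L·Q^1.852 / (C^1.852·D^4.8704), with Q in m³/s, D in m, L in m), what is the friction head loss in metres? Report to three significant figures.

h_f = 10.67·2040·0.122^1.852 / (94.0^1.852·0.477^4.8704) = 3.608 m

h_f ≈ 3.61 m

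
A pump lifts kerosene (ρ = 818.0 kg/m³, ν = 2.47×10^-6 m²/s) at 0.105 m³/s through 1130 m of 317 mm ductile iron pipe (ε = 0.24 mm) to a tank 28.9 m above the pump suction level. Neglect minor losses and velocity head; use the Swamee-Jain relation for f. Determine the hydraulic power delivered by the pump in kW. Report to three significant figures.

V = 4Q/(πD²) = 1.330 m/s; Re = 1.71×10^5; ε/D = 7.57×10^-4; f = 0.02042
h_f = f(L/D)V²/2g = 6.566 m
Total head H = z + h_f = 28.9 + 6.566 = 35.47 m
P_hyd = ρgQH = 818.0·9.81·0.105·35.47 = 29.88 kW

P_hyd ≈ 29.9 kW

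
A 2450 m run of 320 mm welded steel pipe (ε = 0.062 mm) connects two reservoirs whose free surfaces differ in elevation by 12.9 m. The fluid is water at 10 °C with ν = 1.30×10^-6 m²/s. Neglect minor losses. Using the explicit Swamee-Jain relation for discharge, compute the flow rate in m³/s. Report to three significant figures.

Swamee-Jain (Type II): Q = -0.965·√(gD⁵h_f/L)·ln[ε/(3.7D) + √(3.17ν²L/(gD³h_f))]
√(gD⁵h_f/L) = √(9.81·0.320⁵·12.9/2450) = 0.01317
ε/(3.7D) = 5.24×10^-5; √(3.17ν²L/(gD³h_f)) = 5.63×10^-5
Q = -0.965·0.01317·ln(1.086×10^-4) = 0.1160 m³/s
Check: V = 1.44 m/s, Re = 3.55×10^5, f = 0.01597, h_f = 13.0 m ≈ 12.9 m ✓

Q ≈ 0.116 m³/s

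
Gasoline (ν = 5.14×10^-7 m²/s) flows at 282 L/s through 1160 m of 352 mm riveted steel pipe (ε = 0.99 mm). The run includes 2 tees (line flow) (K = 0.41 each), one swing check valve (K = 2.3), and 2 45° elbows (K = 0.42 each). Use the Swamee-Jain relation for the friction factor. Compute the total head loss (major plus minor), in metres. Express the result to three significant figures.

V = 4Q/(πD²) = 2.898 m/s; V²/2g = 0.4280 m
Re = 1.98×10^6, ε/D = 0.00281 → f = 0.02581 (Swamee-Jain)
Major: h_f = f(L/D)·V²/2g = 0.02581·3295·0.4280 = 36.41 m
Minor: ΣK = 3.96; h_m = ΣK·V²/2g = 1.695 m
Total H_L = 36.41 + 1.695 = 38.10 m

H_L ≈ 38.1 m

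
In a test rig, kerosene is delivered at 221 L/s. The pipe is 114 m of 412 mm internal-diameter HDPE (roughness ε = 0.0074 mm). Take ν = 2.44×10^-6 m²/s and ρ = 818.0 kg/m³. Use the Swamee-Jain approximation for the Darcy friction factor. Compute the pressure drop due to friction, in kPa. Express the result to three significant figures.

Δp ≈ 4.59 kPa

V = 4Q/(πD²) = 4·0.221/(π·0.412²) = 1.658 m/s
Re = VD/ν = 1.658·0.412/2.44×10^-6 = 2.80×10^5 → turbulent
ε/D = 0.0074/412 = 1.80×10^-5
Swamee-Jain: f = 0.01476
h_f = f(L/D)V²/(2g) = 0.01476·(114/0.412)·1.658²/(2·9.81) = 0.5722 m
Δp = ρg·h_f = 818.0·9.81·0.5722 = 4.591 kPa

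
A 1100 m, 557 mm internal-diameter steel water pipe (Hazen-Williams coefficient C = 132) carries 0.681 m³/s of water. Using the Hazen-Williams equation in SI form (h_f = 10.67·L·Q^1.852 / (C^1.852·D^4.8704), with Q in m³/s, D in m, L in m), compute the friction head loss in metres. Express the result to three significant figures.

h_f = 10.67·1100·0.681^1.852 / (132^1.852·0.557^4.8704) = 11.78 m

h_f ≈ 11.8 m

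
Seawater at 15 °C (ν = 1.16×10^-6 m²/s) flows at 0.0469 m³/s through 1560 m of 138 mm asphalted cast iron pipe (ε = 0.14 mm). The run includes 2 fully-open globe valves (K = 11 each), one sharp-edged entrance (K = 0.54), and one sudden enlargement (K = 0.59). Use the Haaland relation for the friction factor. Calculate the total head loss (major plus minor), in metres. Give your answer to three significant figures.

H_L ≈ 127 m

V = 4Q/(πD²) = 3.136 m/s; V²/2g = 0.5011 m
Re = 3.73×10^5, ε/D = 0.00101 → f = 0.02043 (Haaland)
Major: h_f = f(L/D)·V²/2g = 0.02043·11304·0.5011 = 115.7 m
Minor: ΣK = 23.1; h_m = ΣK·V²/2g = 11.59 m
Total H_L = 115.7 + 11.59 = 127.3 m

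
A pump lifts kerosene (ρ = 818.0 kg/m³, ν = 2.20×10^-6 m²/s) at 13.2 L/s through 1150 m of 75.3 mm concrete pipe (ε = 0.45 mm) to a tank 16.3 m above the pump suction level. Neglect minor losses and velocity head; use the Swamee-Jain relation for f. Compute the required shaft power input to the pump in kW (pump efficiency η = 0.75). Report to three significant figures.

P_shaft ≈ 34.3 kW

V = 4Q/(πD²) = 2.964 m/s; Re = 1.01×10^5; ε/D = 0.00598; f = 0.03315
h_f = f(L/D)V²/2g = 226.7 m
Total head H = z + h_f = 16.3 + 226.7 = 243.0 m
P_hyd = ρgQH = 818.0·9.81·0.0132·243.0 = 25.74 kW
P_shaft = P_hyd/η = 25.74/0.75 = 34.32 kW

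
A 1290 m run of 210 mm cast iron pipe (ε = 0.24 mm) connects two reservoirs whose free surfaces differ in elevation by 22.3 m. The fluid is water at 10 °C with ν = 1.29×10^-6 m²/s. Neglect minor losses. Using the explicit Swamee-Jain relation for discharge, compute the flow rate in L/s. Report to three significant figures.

Swamee-Jain (Type II): Q = -0.965·√(gD⁵h_f/L)·ln[ε/(3.7D) + √(3.17ν²L/(gD³h_f))]
√(gD⁵h_f/L) = √(9.81·0.210⁵·22.3/1290) = 0.008322
ε/(3.7D) = 3.09×10^-4; √(3.17ν²L/(gD³h_f)) = 5.80×10^-5
Q = -0.965·0.008322·ln(3.668×10^-4) = 0.06353 m³/s
Check: V = 1.83 m/s, Re = 2.99×10^5, f = 0.02132, h_f = 22.5 m ≈ 22.3 m ✓

Q ≈ 63.5 L/s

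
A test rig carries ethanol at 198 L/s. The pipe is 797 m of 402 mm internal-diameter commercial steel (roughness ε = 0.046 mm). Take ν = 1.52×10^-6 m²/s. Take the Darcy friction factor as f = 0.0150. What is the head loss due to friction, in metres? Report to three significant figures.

V = 4Q/(πD²) = 4·0.198/(π·0.402²) = 1.560 m/s
h_f = f(L/D)V²/(2g) = 0.01500·(797/0.402)·1.560²/(2·9.81) = 3.689 m

h_f ≈ 3.69 m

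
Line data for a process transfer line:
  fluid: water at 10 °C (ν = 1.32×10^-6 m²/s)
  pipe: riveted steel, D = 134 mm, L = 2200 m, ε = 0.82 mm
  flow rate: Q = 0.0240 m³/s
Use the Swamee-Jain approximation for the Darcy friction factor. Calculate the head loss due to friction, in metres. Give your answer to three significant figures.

V = 4Q/(πD²) = 4·0.0240/(π·0.134²) = 1.702 m/s
Re = VD/ν = 1.702·0.134/1.32×10^-6 = 1.73×10^5 → turbulent
ε/D = 0.82/134 = 0.00612
Swamee-Jain: f = 0.03298
h_f = f(L/D)V²/(2g) = 0.03298·(2200/0.134)·1.702²/(2·9.81) = 79.92 m

h_f ≈ 79.9 m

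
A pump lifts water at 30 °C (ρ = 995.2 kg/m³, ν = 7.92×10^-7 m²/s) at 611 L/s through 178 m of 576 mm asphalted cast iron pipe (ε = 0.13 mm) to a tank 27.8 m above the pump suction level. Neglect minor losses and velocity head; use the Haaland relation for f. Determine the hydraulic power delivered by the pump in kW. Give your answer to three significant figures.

V = 4Q/(πD²) = 2.345 m/s; Re = 1.71×10^6; ε/D = 2.26×10^-4; f = 0.01458
h_f = f(L/D)V²/2g = 1.262 m
Total head H = z + h_f = 27.8 + 1.262 = 29.06 m
P_hyd = ρgQH = 995.2·9.81·0.611·29.06 = 173.4 kW

P_hyd ≈ 173 kW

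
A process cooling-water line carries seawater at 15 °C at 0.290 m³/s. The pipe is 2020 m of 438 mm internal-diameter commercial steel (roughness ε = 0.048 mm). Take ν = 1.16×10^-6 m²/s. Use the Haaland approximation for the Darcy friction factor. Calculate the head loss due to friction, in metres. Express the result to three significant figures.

V = 4Q/(πD²) = 4·0.290/(π·0.438²) = 1.925 m/s
Re = VD/ν = 1.925·0.438/1.16×10^-6 = 7.27×10^5 → turbulent
ε/D = 0.048/438 = 1.10×10^-4
Haaland: f = 0.01383
h_f = f(L/D)V²/(2g) = 0.01383·(2020/0.438)·1.925²/(2·9.81) = 12.05 m

h_f ≈ 12.0 m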